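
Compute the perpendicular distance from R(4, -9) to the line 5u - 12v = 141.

The normal to the line is n = (5, -12) with |n| = 13.
|n·R − 141| = |128 − 141| = 13, so the distance is 13/13 = 1.

1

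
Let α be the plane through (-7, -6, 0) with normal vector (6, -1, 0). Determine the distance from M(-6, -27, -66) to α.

The plane has equation n·(r − (-7, -6, 0)) = 0, i.e. n·r = -36.
Then n·(-6, -27, -66) - (-36) = 27.
|n| = √(36 + 1 + 0) = √37, so the distance is |27|/√37 = 27/√37.

27/√37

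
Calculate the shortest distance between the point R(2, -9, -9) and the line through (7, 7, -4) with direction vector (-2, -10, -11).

9

Direction vector d = (-2, -10, -11).
AP = (-5, -16, -5), and AP × d = (126, -45, 18).
|AP × d|² = 18225 and |d|² = 225, so the distance is √(18225/225) = √81 = 9.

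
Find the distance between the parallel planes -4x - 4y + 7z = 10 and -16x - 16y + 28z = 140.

25/9

Divide the second equation by 4 to match normals: -4x - 4y + 7z = 35.
With common normal n = (-4, -4, 7) (|n| = 9), the distance is |10 − 35|/|n| = 25/9.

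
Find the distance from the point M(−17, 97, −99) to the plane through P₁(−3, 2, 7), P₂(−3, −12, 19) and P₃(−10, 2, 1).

8

P₁P₂ = (0, −14, 12) and P₁P₃ = (−7, 0, −6), so a normal is n = P₁P₂ × P₁P₃ = (84, −84, −98).
Then n·(−17, 97, −99) − (−1106) = 1232.
|n| = √(7056 + 7056 + 9604) = 154, so the distance is |1232|/154 = 8.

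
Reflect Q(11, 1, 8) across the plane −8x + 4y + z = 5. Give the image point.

(-5, 9, 10)

n = (−8, 4, 1), |n|² = 81, n·Q − 5 = -81, so t = -81/81 = -1.
Foot F = Q − (-1)·n = (3, 5, 9); the reflection is 2F − Q = (−5, 9, 10).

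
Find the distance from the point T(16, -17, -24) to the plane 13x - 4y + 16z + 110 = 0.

2/21

Normal vector n = (13, -4, 16), and n·(16, -17, -24) - (-110) = 2.
|n| = √(169 + 16 + 256) = 21, so the distance is |2|/21 = 2/21.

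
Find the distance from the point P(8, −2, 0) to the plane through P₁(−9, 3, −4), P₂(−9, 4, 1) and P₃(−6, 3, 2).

√30/6

P₁P₂ = (0, 1, 5) and P₁P₃ = (3, 0, 6), so a normal is n = P₁P₂ × P₁P₃ = (6, 15, −3).
n = (6, 15, −3); n·P − 3 = 15; |n| = 3√30; distance = 15/(3√30) = √30/6.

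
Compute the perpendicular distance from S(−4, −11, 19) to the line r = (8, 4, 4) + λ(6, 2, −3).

3√17

Direction vector d = (6, 2, −3).
AP = (−12, −15, 15); AP·d = -147, |AP|² = 594, |d|² = 49.
distance² = |AP|² − (AP·d)²/|d|² = 594 − 21609/49 = 153, so the distance is 3√17.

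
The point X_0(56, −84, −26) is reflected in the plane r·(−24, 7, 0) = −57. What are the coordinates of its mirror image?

With n = (−24, 7, 0), the signed offset is (n·X_0 − (-57))/|n|² = -1875/625 = -3.
X_0' = X_0 − 2t·n = (56, −84, −26) − (-6)·(−24, 7, 0) = (−88, −42, −26).

(-88, -42, -26)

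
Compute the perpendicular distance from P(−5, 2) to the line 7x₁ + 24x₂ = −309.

The normal to the line is n = (7, 24) with |n| = 25.
|n·P − (-309)| = |13 − (-309)| = 322, so the distance is 322/25.

322/25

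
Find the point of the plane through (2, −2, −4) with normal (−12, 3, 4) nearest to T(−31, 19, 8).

(5, 10, -4)

The perpendicular from T has direction n = (−12, 3, 4): r = (−31, 19, 8) + λ(−12, 3, 4).
Substitute into the plane: n·(T + λn) = -46 gives 461 + 169λ = -46, so λ = -3.
Foot = (−31, 19, 8) + (-3)·(−12, 3, 4) = (5, 10, −4).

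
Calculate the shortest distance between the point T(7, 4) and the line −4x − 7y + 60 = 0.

The normal to the line is n = (−4, −7) with |n| = √65.
|n·T − (-60)| = |-56 − (-60)| = 4, so the distance is 4/√65 = 4√65/65.

4√65/65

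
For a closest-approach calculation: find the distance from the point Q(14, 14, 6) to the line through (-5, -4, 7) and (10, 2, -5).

A direction vector is d = (15, 6, -12).
AP = (19, 18, -1), and AP × d = (-210, 213, -156).
|AP × d|² = 113805 and |d|² = 405, so the distance is √(113805/405) = √281.

√281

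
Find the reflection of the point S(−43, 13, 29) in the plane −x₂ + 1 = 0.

With n = (0, −1, 0), the signed offset is (n·S − (-1))/|n|² = -12/1 = -12.
S' = S − 2t·n = (−43, 13, 29) − (-24)·(0, −1, 0) = (−43, −11, 29).

(-43, -11, 29)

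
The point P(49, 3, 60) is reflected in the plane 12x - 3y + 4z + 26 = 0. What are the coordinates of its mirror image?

(-71, 33, 20)

n = (12, -3, 4), |n|² = 169, n·P − (-26) = 845, so t = 845/169 = 5.
Foot F = P − 5·n = (-11, 18, 40); the reflection is 2F − P = (-71, 33, 20).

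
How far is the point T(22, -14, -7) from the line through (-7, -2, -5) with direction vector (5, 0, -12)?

2√205

Direction vector d = (5, 0, -12).
AP = (29, -12, -2); AP·d = 169, |AP|² = 989, |d|² = 169.
distance² = |AP|² − (AP·d)²/|d|² = 989 − 28561/169 = 820, so the distance is 2√205.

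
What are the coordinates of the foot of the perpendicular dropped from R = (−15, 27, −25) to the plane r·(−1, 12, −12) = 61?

n = (−1, 12, −12), |n|² = 289, and n·R − 61 = 578.
t = 578/289 = 2, so the foot is R − t·n = (−15, 27, −25) − 2·(−1, 12, −12) = (−13, 3, −1).

(-13, 3, -1)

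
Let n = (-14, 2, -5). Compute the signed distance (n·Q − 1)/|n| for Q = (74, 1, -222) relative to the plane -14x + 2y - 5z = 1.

5

n·Q − 1 = 75.
|n| = 15, so the signed distance is 75/15 = 5.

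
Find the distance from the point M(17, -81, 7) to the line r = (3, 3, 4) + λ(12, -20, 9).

Direction vector d = (12, -20, 9).
AP = (14, -84, 3), and AP × d = (-696, -90, 728).
|AP × d|² = 1022500 and |d|² = 625, so the distance is √(1022500/625) = √1636 = 2√409.

2√409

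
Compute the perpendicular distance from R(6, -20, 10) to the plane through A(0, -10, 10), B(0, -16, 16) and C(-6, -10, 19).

AB = (0, -6, 6) and AC = (-6, 0, 9), so a normal is n = AB × AC = (-54, -36, -36).
Then n·(6, -20, 10) - 0 = 36.
|n| = √(2916 + 1296 + 1296) = 18√17, so the distance is |36|/(18√17) = 2√17/17.

2√17/17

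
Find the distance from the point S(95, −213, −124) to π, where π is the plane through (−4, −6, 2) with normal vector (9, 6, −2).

The plane has equation n·(r − (−4, −6, 2)) = 0, i.e. n·r = -76.
Then n·(95, −213, −124) − (−76) = −99.
|n| = √(81 + 36 + 4) = 11, so the distance is |-99|/11 = 9.

9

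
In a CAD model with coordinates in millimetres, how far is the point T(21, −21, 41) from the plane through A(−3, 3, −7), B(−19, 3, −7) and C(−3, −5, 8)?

AB = (−16, 0, 0) and AC = (0, −8, 15), so a normal is n = AB × AC = (0, 240, 128).
Then n·(21, −21, 41) − (−176) = 384.
|n| = √(0 + 57600 + 16384) = 272, so the distance is |384|/272 = 24/17.

24/17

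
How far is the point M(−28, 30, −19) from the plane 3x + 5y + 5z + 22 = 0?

7/√59

Normal vector n = (3, 5, 5), and n·(−28, 30, −19) − (−22) = −7.
|n| = √(9 + 25 + 25) = √59, so the distance is |-7|/√59 = 7√59/59.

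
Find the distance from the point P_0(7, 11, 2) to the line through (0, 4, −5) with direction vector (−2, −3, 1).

Direction vector d = (−2, −3, 1).
AP = (7, 7, 7); AP·d = -28, |AP|² = 147, |d|² = 14.
distance² = |AP|² − (AP·d)²/|d|² = 147 − 784/14 = 91, so the distance is √91.

√91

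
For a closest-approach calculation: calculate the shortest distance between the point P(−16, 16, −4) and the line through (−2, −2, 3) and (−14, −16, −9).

A direction vector is d = (−12, −14, −12).
AP = (−14, 18, −7), and AP × d = (−314, −84, 412).
|AP × d|² = 275396 and |d|² = 484, so the distance is √(275396/484) = √569.

√569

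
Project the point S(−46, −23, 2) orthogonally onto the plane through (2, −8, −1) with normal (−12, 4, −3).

The perpendicular from S has direction n = (−12, 4, −3): r = (−46, −23, 2) + t(−12, 4, −3).
Substitute into the plane: n·(S + tn) = -53 gives 454 + 169t = -53, so t = -3.
Foot = (−46, −23, 2) + (-3)·(−12, 4, −3) = (−10, −35, 11).

(-10, -35, 11)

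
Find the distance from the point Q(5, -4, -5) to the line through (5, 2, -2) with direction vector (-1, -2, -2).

Direction vector d = (-1, -2, -2).
AP = (0, -6, -3), and AP × d = (6, 3, -6).
|AP × d|² = 81 and |d|² = 9, so the distance is √(81/9) = √9 = 3.

3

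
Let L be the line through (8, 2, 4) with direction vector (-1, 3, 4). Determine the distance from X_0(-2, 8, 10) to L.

Direction vector d = (-1, 3, 4).
AP = (-10, 6, 6), and AP × d = (6, 34, -24).
|AP × d|² = 1768 and |d|² = 26, so the distance is √(1768/26) = √68 = 2√17.

2√17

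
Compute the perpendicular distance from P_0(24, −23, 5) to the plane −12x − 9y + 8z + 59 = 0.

Normal vector n = (−12, −9, 8), and n·(24, −23, 5) − (−59) = 18.
|n| = √(144 + 81 + 64) = 17, so the distance is |18|/17 = 18/17.

18/17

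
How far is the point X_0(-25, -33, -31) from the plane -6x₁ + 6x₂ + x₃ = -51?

28√73/73

n = (-6, 6, 1); n·P − (-51) = -28; |n| = √73; distance = 28/√73.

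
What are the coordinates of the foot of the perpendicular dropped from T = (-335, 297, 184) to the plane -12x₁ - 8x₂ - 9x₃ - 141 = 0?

The perpendicular from T has direction n = (-12, -8, -9): r = (-335, 297, 184) + μ(-12, -8, -9).
Substitute into the plane: n·(T + μn) = 141 gives -12 + 289μ = 141, so μ = 9/17.
Foot = (-335, 297, 184) + (9/17)·(-12, -8, -9) = (-5803/17, 4977/17, 3047/17).

(-5803/17, 4977/17, 3047/17)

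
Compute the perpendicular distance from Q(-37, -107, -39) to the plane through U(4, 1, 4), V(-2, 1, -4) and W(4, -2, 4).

UV = (-6, 0, -8) and UW = (0, -3, 0), so a normal is n = UV × UW = (-24, 0, 18).
d = |(-24)·(-37) + 18·(-39) − (-24)| / √(576 + 0 + 324) = |210| / 30 = 7.

7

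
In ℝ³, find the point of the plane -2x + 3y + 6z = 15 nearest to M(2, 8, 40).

(12, -7, 10)

n = (-2, 3, 6), |n|² = 49, and n·M − 15 = 245.
t = 245/49 = 5, so the foot is M − t·n = (2, 8, 40) − 5·(-2, 3, 6) = (12, -7, 10).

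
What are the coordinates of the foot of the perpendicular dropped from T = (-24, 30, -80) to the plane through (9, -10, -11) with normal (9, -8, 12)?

(21, -10, -20)

n = (9, -8, 12), |n|² = 289, and n·T − 29 = -1445.
t = -1445/289 = -5, so the foot is T − t·n = (-24, 30, -80) − (-5)·(9, -8, 12) = (21, -10, -20).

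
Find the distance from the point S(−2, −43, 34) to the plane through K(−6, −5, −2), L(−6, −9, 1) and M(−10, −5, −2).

KL = (0, −4, 3) and KM = (−4, 0, 0), so a normal is n = KL × KM = (0, −12, −16).
Then n·(−2, −43, 34) − 92 = −120.
|n| = √(0 + 144 + 256) = 20, so the distance is |-120|/20 = 6.

6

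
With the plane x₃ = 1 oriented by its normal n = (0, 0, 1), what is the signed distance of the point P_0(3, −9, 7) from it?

6

n·P_0 − 1 = 6.
|n| = 1, so the signed distance is 6/1 = 6.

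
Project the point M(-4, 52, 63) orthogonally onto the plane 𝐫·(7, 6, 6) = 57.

(-39, 22, 33)

The perpendicular from M has direction n = (7, 6, 6): r = (-4, 52, 63) + λ(7, 6, 6).
Substitute into the plane: n·(M + λn) = 57 gives 662 + 121λ = 57, so λ = -5.
Foot = (-4, 52, 63) + (-5)·(7, 6, 6) = (-39, 22, 33).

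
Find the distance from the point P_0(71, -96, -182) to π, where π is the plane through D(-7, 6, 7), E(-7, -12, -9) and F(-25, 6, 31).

3

DE = (0, -18, -16) and DF = (-18, 0, 24), so a normal is n = DE × DF = (-432, 288, -324).
n = (-432, 288, -324); n·P − 2484 = -1836; |n| = 612; distance = 1836/612 = 3.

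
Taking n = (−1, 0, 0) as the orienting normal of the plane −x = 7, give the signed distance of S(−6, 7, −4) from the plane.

n·S − 7 = -1.
|n| = 1, so the signed distance is -1/1 = -1.

-1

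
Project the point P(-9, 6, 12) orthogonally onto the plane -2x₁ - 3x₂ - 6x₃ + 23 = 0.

(-11, 3, 6)

n = (-2, -3, -6), |n|² = 49, and n·P − (-23) = -49.
t = -49/49 = -1, so the foot is P − t·n = (-9, 6, 12) − (-1)·(-2, -3, -6) = (-11, 3, 6).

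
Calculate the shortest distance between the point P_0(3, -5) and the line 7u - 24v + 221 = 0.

362/25

The normal to the line is n = (7, -24) with |n| = 25.
|n·P_0 − (-221)| = |141 − (-221)| = 362, so the distance is 362/25.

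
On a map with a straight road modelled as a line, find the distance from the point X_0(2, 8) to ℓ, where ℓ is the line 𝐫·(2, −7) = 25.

77√53/53

d = |2·2 + (-7)·8 − 25| / √(4 + 49) = |-77|/√53 = 77/√53.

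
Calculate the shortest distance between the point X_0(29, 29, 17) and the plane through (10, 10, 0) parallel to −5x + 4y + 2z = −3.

√5

Parallel planes share the normal n = (−5, 4, 2); since (10, 10, 0) lies on the plane, its equation is −5x + 4y + 2z = -10.
Then n·(29, 29, 17) − (−10) = 15.
|n| = √(25 + 16 + 4) = 3√5, so the distance is |15|/(3√5) = √5.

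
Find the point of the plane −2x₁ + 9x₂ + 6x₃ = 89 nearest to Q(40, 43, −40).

(436/11, 491/11, -428/11)

n = (−2, 9, 6), |n|² = 121, and n·Q − 89 = -22.
t = -22/121 = -2/11, so the foot is Q − t·n = (40, 43, −40) − (-2/11)·(−2, 9, 6) = (436/11, 491/11, −428/11).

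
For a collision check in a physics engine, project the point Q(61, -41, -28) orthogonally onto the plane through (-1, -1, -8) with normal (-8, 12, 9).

(29, 7, 8)

n = (-8, 12, 9), |n|² = 289, and n·Q − (-76) = -1156.
t = -1156/289 = -4, so the foot is Q − t·n = (61, -41, -28) − (-4)·(-8, 12, 9) = (29, 7, 8).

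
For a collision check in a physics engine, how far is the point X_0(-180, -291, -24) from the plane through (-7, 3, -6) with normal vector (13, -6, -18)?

The plane has equation n·(r − (-7, 3, -6)) = 0, i.e. n·r = -1.
n = (13, -6, -18); n·P − (-1) = -161; |n| = 23; distance = 161/23 = 7.

7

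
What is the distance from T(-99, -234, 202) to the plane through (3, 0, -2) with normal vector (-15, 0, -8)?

6

The plane has equation n·(r − (3, 0, -2)) = 0, i.e. n·r = -29.
Then n·(-99, -234, 202) - (-29) = -102.
|n| = √(225 + 0 + 64) = 17, so the distance is |-102|/17 = 6.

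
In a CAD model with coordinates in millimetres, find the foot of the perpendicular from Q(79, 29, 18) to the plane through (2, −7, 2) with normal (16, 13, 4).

The perpendicular from Q has direction n = (16, 13, 4): r = (79, 29, 18) + λ(16, 13, 4).
Substitute into the plane: n·(Q + λn) = -51 gives 1713 + 441λ = -51, so λ = -4.
Foot = (79, 29, 18) + (-4)·(16, 13, 4) = (15, −23, 2).

(15, -23, 2)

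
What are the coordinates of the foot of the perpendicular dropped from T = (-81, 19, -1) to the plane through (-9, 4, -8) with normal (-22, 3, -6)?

The perpendicular from T has direction n = (-22, 3, -6): r = (-81, 19, -1) + λ(-22, 3, -6).
Substitute into the plane: n·(T + λn) = 258 gives 1845 + 529λ = 258, so λ = -3.
Foot = (-81, 19, -1) + (-3)·(-22, 3, -6) = (-15, 10, 17).

(-15, 10, 17)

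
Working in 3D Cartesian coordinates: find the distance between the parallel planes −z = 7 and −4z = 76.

12

Divide the second equation by 4 to match normals: −z = 19.
With common normal n = (0, 0, −1) (|n| = 1), the distance is |7 − 19|/|n| = 12/1 = 12.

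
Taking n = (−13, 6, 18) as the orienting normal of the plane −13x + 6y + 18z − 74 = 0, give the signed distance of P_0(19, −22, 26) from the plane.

15/23

n·P_0 − 74 = 15.
|n| = 23, so the signed distance is 15/23.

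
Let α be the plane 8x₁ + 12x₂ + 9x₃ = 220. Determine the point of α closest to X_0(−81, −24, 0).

(-49, 24, 36)

n = (8, 12, 9), |n|² = 289, and n·X_0 − 220 = -1156.
t = -1156/289 = -4, so the foot is X_0 − t·n = (−81, −24, 0) − (-4)·(8, 12, 9) = (−49, 24, 36).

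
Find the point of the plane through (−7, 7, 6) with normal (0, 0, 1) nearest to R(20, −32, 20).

n = (0, 0, 1), |n|² = 1, and n·R − 6 = 14.
t = 14/1 = 14, so the foot is R − t·n = (20, −32, 20) − 14·(0, 0, 1) = (20, −32, 6).

(20, -32, 6)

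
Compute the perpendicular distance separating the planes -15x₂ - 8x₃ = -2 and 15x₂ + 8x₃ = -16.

Divide the second equation by -1 to match normals: -15x₂ - 8x₃ = 16.
Both planes have normal n = (0, -15, -8), |n| = 17. Any point on the first plane is at distance |16 − (-2)|/|n| = 18/17 from the second.

18/17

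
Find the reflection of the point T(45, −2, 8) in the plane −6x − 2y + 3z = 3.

With n = (−6, −2, 3), the signed offset is (n·T − 3)/|n|² = -245/49 = -5.
T' = T − 2t·n = (45, −2, 8) − (-10)·(−6, −2, 3) = (−15, −22, 38).

(-15, -22, 38)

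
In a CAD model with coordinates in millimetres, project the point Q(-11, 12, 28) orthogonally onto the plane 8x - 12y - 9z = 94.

The perpendicular from Q has direction n = (8, -12, -9): r = (-11, 12, 28) + λ(8, -12, -9).
Substitute into the plane: n·(Q + λn) = 94 gives -484 + 289λ = 94, so λ = 2.
Foot = (-11, 12, 28) + 2·(8, -12, -9) = (5, -12, 10).

(5, -12, 10)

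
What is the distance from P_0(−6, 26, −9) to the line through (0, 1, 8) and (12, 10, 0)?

A direction vector is d = (12, 9, −8).
AP = (−6, 25, −17); AP·d = 289, |AP|² = 950, |d|² = 289.
distance² = |AP|² − (AP·d)²/|d|² = 950 − 83521/289 = 661, so the distance is √661.

√661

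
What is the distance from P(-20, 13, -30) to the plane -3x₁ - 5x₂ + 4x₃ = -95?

3√2

d = |(-3)·(-20) + (-5)·13 + 4·(-30) − (-95)| / √(9 + 25 + 16) = |-30| / (5√2) = 3√2.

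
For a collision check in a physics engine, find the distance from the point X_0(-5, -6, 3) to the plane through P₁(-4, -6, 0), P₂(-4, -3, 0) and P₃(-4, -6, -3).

1

P₁P₂ = (0, 3, 0) and P₁P₃ = (0, 0, -3), so a normal is n = P₁P₂ × P₁P₃ = (-9, 0, 0).
Then n·(-5, -6, 3) - 36 = 9.
|n| = √(81 + 0 + 0) = 9, so the distance is |9|/9 = 1.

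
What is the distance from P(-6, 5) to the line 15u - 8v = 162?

292/17

d = |15·(-6) + (-8)·5 − 162| / √(225 + 64) = |-292|/17 = 292/17.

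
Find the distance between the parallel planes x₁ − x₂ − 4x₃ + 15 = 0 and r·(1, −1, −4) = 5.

Both planes have normal n = (1, −1, −4), |n| = 3√2. Any point on the first plane is at distance |5 − (-15)|/|n| = 20/(3√2) = 10√2/3 from the second.

10√2/3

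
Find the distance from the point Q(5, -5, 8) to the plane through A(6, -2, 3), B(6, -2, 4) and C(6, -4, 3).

1

AB = (0, 0, 1) and AC = (0, -2, 0), so a normal is n = AB × AC = (2, 0, 0).
Then n·(5, -5, 8) - 12 = -2.
|n| = √(4 + 0 + 0) = 2, so the distance is |-2|/2 = 1.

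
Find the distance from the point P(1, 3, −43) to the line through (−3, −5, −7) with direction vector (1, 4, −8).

4√5

Direction vector d = (1, 4, −8).
AP = (4, 8, −36), and AP × d = (80, −4, 8).
|AP × d|² = 6480 and |d|² = 81, so the distance is √(6480/81) = √80 = 4√5.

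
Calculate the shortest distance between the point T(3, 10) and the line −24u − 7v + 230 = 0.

The normal to the line is n = (−24, −7) with |n| = 25.
|n·T − (-230)| = |-142 − (-230)| = 88, so the distance is 88/25.

88/25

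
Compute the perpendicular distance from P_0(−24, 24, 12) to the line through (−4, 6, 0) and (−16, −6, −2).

2√217

A direction vector is d = (−12, −12, −2).
AP = (−20, 18, 12); AP·d = 0, |AP|² = 868, |d|² = 292.
distance² = |AP|² − (AP·d)²/|d|² = 868 − 0/292 = 868, so the distance is 2√217.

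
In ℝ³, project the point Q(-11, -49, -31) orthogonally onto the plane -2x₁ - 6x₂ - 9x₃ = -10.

(-1, -19, 14)

The perpendicular from Q has direction n = (-2, -6, -9): r = (-11, -49, -31) + t(-2, -6, -9).
Substitute into the plane: n·(Q + tn) = -10 gives 595 + 121t = -10, so t = -5.
Foot = (-11, -49, -31) + (-5)·(-2, -6, -9) = (-1, -19, 14).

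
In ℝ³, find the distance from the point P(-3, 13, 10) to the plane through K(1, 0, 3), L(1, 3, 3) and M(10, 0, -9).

1

KL = (0, 3, 0) and KM = (9, 0, -12), so a normal is n = KL × KM = (-36, 0, -27).
d = |(-36)·(-3) + (-27)·10 − (-117)| / √(1296 + 0 + 729) = |-45| / 45 = 1.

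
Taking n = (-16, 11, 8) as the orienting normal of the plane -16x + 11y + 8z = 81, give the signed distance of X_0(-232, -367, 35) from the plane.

-6

n·X_0 − 81 = -126.
|n| = 21, so the signed distance is -126/21 = -6.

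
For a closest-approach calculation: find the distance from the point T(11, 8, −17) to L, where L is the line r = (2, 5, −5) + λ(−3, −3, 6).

Direction vector d = (−3, −3, 6).
AP = (9, 3, −12), and AP × d = (−18, −18, −18).
|AP × d|² = 972 and |d|² = 54, so the distance is √(972/54) = √18 = 3√2.

3√2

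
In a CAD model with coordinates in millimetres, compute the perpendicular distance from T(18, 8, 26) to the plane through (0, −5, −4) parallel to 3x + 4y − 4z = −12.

Parallel planes share the normal n = (3, 4, −4); since (0, −5, −4) lies on the plane, its equation is 3x + 4y − 4z = -4.
Then n·(18, 8, 26) − (−4) = −14.
|n| = √(9 + 16 + 16) = √41, so the distance is |-14|/√41 = 14√41/41.

14√41/41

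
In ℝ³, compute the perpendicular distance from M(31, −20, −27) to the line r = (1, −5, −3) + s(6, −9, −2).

Direction vector d = (6, −9, −2).
AP = (30, −15, −24), and AP × d = (−186, −84, −180).
|AP × d|² = 74052 and |d|² = 121, so the distance is √(74052/121) = √612 = 6√17.

6√17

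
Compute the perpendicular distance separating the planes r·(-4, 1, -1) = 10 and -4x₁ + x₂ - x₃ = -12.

11√2/3

With common normal n = (-4, 1, -1) (|n| = 3√2), the distance is |10 − (-12)|/|n| = 22/(3√2) = 11√2/3.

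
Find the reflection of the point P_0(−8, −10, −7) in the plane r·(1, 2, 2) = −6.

(0, 6, 9)

n = (1, 2, 2), |n|² = 9, n·P_0 − (-6) = -36, so t = -36/9 = -4.
Foot F = P_0 − (-4)·n = (−4, −2, 1); the reflection is 2F − P_0 = (0, 6, 9).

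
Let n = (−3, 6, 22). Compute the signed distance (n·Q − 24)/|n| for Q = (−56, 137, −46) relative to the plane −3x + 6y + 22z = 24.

-2

n·Q − 24 = -46.
|n| = 23, so the signed distance is -46/23 = -2.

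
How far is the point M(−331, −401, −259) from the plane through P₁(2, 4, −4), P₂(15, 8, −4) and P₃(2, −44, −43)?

7

P₁P₂ = (13, 4, 0) and P₁P₃ = (0, −48, −39), so a normal is n = P₁P₂ × P₁P₃ = (−156, 507, −624).
n = (−156, 507, −624); n·P − 4212 = 5733; |n| = 819; distance = 5733/819 = 7.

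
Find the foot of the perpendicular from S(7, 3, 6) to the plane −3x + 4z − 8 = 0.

(32/5, 3, 34/5)

n = (−3, 0, 4), |n|² = 25, and n·S − 8 = -5.
t = -5/25 = -1/5, so the foot is S − t·n = (7, 3, 6) − (-1/5)·(−3, 0, 4) = (32/5, 3, 34/5).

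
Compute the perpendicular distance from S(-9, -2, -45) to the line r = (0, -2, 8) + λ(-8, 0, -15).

17

Direction vector d = (-8, 0, -15).
AP = (-9, 0, -53), and AP × d = (0, 289, 0).
|AP × d|² = 83521 and |d|² = 289, so the distance is √(83521/289) = √289 = 17.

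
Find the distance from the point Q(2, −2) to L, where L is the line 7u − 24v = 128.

66/25

The normal to the line is n = (7, −24) with |n| = 25.
|n·Q − 128| = |62 − 128| = 66, so the distance is 66/25.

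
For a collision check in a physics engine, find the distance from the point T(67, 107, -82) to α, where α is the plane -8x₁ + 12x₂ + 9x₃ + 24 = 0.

n = (-8, 12, 9); n·P − (-24) = 34; |n| = 17; distance = 34/17 = 2.

2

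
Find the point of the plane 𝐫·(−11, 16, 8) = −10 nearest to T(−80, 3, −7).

(-58, -29, -23)

The perpendicular from T has direction n = (−11, 16, 8): r = (−80, 3, −7) + t(−11, 16, 8).
Substitute into the plane: n·(T + tn) = -10 gives 872 + 441t = -10, so t = -2.
Foot = (−80, 3, −7) + (-2)·(−11, 16, 8) = (−58, −29, −23).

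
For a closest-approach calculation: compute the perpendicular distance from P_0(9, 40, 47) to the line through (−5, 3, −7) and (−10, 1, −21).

A direction vector is d = (−5, −2, −14).
AP = (14, 37, 54), and AP × d = (−410, −74, 157).
|AP × d|² = 198225 and |d|² = 225, so the distance is √(198225/225) = √881.

√881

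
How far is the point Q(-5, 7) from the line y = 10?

d = |0·(-5) + 1·7 − 10| / √(0 + 1) = |-3|/1 = 3.

3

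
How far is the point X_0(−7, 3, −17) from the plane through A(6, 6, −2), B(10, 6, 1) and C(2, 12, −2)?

15√29/29

AB = (4, 0, 3) and AC = (−4, 6, 0), so a normal is n = AB × AC = (−18, −12, 24).
Then n·(−7, 3, −17) − (−228) = −90.
|n| = √(324 + 144 + 576) = 6√29, so the distance is |-90|/(6√29) = 15√29/29.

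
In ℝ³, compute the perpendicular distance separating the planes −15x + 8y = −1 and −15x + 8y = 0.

With common normal n = (−15, 8, 0) (|n| = 17), the distance is |(-1) − 0|/|n| = 1/17.

1/17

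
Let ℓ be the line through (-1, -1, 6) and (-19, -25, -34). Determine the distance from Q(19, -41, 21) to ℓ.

5√89

A direction vector is d = (-18, -24, -40).
AP = (20, -40, 15); AP·d = 0, |AP|² = 2225, |d|² = 2500.
distance² = |AP|² − (AP·d)²/|d|² = 2225 − 0/2500 = 2225, so the distance is 5√89.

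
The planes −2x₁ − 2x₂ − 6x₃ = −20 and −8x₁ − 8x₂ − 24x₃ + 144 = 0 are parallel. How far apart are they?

Divide the second equation by 4 to match normals: −2x₁ − 2x₂ − 6x₃ = -36.
With common normal n = (−2, −2, −6) (|n| = 2√11), the distance is |(-20) − (-36)|/|n| = 16/(2√11) = 8√11/11.

8/√11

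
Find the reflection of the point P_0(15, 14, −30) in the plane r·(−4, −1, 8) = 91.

With n = (−4, −1, 8), the signed offset is (n·P_0 − 91)/|n|² = -405/81 = -5.
P_0' = P_0 − 2t·n = (15, 14, −30) − (-10)·(−4, −1, 8) = (−25, 4, 50).

(-25, 4, 50)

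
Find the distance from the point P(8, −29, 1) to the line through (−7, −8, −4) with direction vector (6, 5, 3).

√691

Direction vector d = (6, 5, 3).
AP = (15, −21, 5); AP·d = 0, |AP|² = 691, |d|² = 70.
distance² = |AP|² − (AP·d)²/|d|² = 691 − 0/70 = 691, so the distance is √691.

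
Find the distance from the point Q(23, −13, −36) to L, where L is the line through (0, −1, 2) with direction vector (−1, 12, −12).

2√457

Direction vector d = (−1, 12, −12).
AP = (23, −12, −38), and AP × d = (600, 314, 264).
|AP × d|² = 528292 and |d|² = 289, so the distance is √(528292/289) = √1828 = 2√457.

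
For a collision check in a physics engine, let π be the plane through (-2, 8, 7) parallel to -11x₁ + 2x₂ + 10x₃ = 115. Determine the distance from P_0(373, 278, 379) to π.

Parallel planes share the normal n = (-11, 2, 10); since (-2, 8, 7) lies on the plane, its equation is -11x₁ + 2x₂ + 10x₃ = 108.
n = (-11, 2, 10); n·P − 108 = 135; |n| = 15; distance = 135/15 = 9.

9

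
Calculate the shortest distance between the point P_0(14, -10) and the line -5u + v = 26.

106/√26

The normal to the line is n = (-5, 1) with |n| = √26.
|n·P_0 − 26| = |-80 − 26| = 106, so the distance is 106/√26.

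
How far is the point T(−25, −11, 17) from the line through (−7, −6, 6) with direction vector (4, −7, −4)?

Direction vector d = (4, −7, −4).
AP = (−18, −5, 11), and AP × d = (97, −28, 146).
|AP × d|² = 31509 and |d|² = 81, so the distance is √(31509/81) = √389.

√389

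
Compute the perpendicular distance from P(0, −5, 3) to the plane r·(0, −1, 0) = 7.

d = |(-1)·(-5) − 7| / √(0 + 1 + 0) = |-2| / 1 = 2.

2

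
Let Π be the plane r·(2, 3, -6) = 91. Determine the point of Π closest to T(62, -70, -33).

The perpendicular from T has direction n = (2, 3, -6): r = (62, -70, -33) + μ(2, 3, -6).
Substitute into the plane: n·(T + μn) = 91 gives 112 + 49μ = 91, so μ = -3/7.
Foot = (62, -70, -33) + (-3/7)·(2, 3, -6) = (428/7, -499/7, -213/7).

(428/7, -499/7, -213/7)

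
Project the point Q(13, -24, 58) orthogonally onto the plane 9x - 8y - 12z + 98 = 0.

The perpendicular from Q has direction n = (9, -8, -12): r = (13, -24, 58) + μ(9, -8, -12).
Substitute into the plane: n·(Q + μn) = -98 gives -387 + 289μ = -98, so μ = 1.
Foot = (13, -24, 58) + 1·(9, -8, -12) = (22, -32, 46).

(22, -32, 46)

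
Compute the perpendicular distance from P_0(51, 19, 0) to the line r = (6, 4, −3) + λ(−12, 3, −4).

3√82

Direction vector d = (−12, 3, −4).
AP = (45, 15, 3); AP·d = -507, |AP|² = 2259, |d|² = 169.
distance² = |AP|² − (AP·d)²/|d|² = 2259 − 257049/169 = 738, so the distance is 3√82.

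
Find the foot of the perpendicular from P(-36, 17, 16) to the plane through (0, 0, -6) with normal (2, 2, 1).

(-292/9, 185/9, 160/9)

The perpendicular from P has direction n = (2, 2, 1): r = (-36, 17, 16) + t(2, 2, 1).
Substitute into the plane: n·(P + tn) = -6 gives -22 + 9t = -6, so t = 16/9.
Foot = (-36, 17, 16) + (16/9)·(2, 2, 1) = (-292/9, 185/9, 160/9).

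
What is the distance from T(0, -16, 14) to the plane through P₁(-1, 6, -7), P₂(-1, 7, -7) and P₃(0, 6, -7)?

P₁P₂ = (0, 1, 0) and P₁P₃ = (1, 0, 0), so a normal is n = P₁P₂ × P₁P₃ = (0, 0, -1).
Then n·(0, -16, 14) - 7 = -21.
|n| = √(0 + 0 + 1) = 1, so the distance is |-21|/1 = 21.

21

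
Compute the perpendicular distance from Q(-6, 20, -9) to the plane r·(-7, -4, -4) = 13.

Normal vector n = (-7, -4, -4), and n·(-6, 20, -9) - 13 = -15.
|n| = √(49 + 16 + 16) = 9, so the distance is |-15|/9 = 5/3.

5/3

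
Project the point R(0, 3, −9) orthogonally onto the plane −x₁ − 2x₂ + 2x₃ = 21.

(-5, -7, 1)

n = (−1, −2, 2), |n|² = 9, and n·R − 21 = -45.
t = -45/9 = -5, so the foot is R − t·n = (0, 3, −9) − (-5)·(−1, −2, 2) = (−5, −7, 1).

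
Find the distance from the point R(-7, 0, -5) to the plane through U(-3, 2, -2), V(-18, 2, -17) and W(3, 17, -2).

1/(3√6)

UV = (-15, 0, -15) and UW = (6, 15, 0), so a normal is n = UV × UW = (225, -90, -225).
Then n·(-7, 0, -5) - (-405) = -45.
|n| = √(50625 + 8100 + 50625) = 135√6, so the distance is |-45|/(135√6) = √6/18.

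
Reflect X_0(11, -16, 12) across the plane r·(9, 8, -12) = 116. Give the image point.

(29, 0, -12)

With n = (9, 8, -12), the signed offset is (n·X_0 − 116)/|n|² = -289/289 = -1.
X_0' = X_0 − 2t·n = (11, -16, 12) − (-2)·(9, 8, -12) = (29, 0, -12).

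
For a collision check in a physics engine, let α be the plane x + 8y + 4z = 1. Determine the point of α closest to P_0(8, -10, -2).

(9, -2, 2)

n = (1, 8, 4), |n|² = 81, and n·P_0 − 1 = -81.
t = -81/81 = -1, so the foot is P_0 − t·n = (8, -10, -2) − (-1)·(1, 8, 4) = (9, -2, 2).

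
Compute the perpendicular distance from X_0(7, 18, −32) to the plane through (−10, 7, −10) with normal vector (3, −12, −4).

The plane has equation n·(r − (−10, 7, −10)) = 0, i.e. n·r = -74.
Then n·(7, 18, −32) − (−74) = 7.
|n| = √(9 + 144 + 16) = 13, so the distance is |7|/13 = 7/13.

7/13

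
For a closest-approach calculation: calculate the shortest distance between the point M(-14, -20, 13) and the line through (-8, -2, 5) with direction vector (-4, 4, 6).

2√106

Direction vector d = (-4, 4, 6).
AP = (-6, -18, 8), and AP × d = (-140, 4, -96).
|AP × d|² = 28832 and |d|² = 68, so the distance is √(28832/68) = √424 = 2√106.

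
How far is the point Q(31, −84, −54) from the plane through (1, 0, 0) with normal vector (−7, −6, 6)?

30/11

The plane has equation n·(r − (1, 0, 0)) = 0, i.e. n·r = -7.
Then n·(31, −84, −54) − (−7) = −30.
|n| = √(49 + 36 + 36) = 11, so the distance is |-30|/11 = 30/11.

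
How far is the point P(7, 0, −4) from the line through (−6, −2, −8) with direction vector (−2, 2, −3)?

11

Direction vector d = (−2, 2, −3).
AP = (13, 2, 4), and AP × d = (−14, 31, 30).
|AP × d|² = 2057 and |d|² = 17, so the distance is √(2057/17) = √121 = 11.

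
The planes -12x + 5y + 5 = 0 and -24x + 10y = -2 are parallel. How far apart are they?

Divide the second equation by 2 to match normals: -12x + 5y = -1.
Both planes have normal n = (-12, 5, 0), |n| = 13. Any point on the first plane is at distance |(-1) − (-5)|/|n| = 4/13 from the second.

4/13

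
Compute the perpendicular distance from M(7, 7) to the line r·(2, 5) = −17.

d = |2·7 + 5·7 − (-17)| / √(4 + 25) = |66|/√29 = 66√29/29.

66√29/29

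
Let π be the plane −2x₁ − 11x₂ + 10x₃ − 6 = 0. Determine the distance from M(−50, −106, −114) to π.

d = |(-2)·(-50) + (-11)·(-106) + 10·(-114) − 6| / √(4 + 121 + 100) = |120| / 15 = 8.

8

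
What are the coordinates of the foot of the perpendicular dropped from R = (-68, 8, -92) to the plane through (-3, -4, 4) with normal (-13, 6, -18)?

The perpendicular from R has direction n = (-13, 6, -18): r = (-68, 8, -92) + μ(-13, 6, -18).
Substitute into the plane: n·(R + μn) = -57 gives 2588 + 529μ = -57, so μ = -5.
Foot = (-68, 8, -92) + (-5)·(-13, 6, -18) = (-3, -22, -2).

(-3, -22, -2)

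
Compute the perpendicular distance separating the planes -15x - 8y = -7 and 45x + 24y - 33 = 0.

Divide the second equation by -3 to match normals: -15x - 8y = -11.
With common normal n = (-15, -8, 0) (|n| = 17), the distance is |(-7) − (-11)|/|n| = 4/17.

4/17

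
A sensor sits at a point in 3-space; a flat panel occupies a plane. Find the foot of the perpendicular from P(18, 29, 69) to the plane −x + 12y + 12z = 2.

n = (−1, 12, 12), |n|² = 289, and n·P − 2 = 1156.
t = 1156/289 = 4, so the foot is P − t·n = (18, 29, 69) − 4·(−1, 12, 12) = (22, −19, 21).

(22, -19, 21)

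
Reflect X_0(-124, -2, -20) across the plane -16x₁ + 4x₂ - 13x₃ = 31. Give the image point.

n = (-16, 4, -13), |n|² = 441, n·X_0 − 31 = 2205, so t = 2205/441 = 5.
Foot F = X_0 − 5·n = (-44, -22, 45); the reflection is 2F − X_0 = (36, -42, 110).

(36, -42, 110)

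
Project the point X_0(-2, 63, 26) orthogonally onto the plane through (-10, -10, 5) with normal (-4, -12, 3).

The perpendicular from X_0 has direction n = (-4, -12, 3): r = (-2, 63, 26) + t(-4, -12, 3).
Substitute into the plane: n·(X_0 + tn) = 175 gives -670 + 169t = 175, so t = 5.
Foot = (-2, 63, 26) + 5·(-4, -12, 3) = (-22, 3, 41).

(-22, 3, 41)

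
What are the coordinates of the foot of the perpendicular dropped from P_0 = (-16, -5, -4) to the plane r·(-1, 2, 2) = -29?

(-13, -11, -10)

The perpendicular from P_0 has direction n = (-1, 2, 2): r = (-16, -5, -4) + μ(-1, 2, 2).
Substitute into the plane: n·(P_0 + μn) = -29 gives -2 + 9μ = -29, so μ = -3.
Foot = (-16, -5, -4) + (-3)·(-1, 2, 2) = (-13, -11, -10).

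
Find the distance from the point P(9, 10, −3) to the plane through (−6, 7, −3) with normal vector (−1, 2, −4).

The plane has equation n·(r − (−6, 7, −3)) = 0, i.e. n·r = 32.
d = |(-1)·9 + 2·10 + (-4)·(-3) − 32| / √(1 + 4 + 16) = |-9| / √21 = 9/√21.

9/√21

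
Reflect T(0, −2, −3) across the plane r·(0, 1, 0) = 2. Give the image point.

(0, 6, -3)

With n = (0, 1, 0), the signed offset is (n·T − 2)/|n|² = -4/1 = -4.
T' = T − 2t·n = (0, −2, −3) − (-8)·(0, 1, 0) = (0, 6, −3).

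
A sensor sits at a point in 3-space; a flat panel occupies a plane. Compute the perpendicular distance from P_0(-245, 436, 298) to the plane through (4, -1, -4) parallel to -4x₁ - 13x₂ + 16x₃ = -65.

Parallel planes share the normal n = (-4, -13, 16); since (4, -1, -4) lies on the plane, its equation is -4x₁ - 13x₂ + 16x₃ = -67.
n = (-4, -13, 16); n·P − (-67) = 147; |n| = 21; distance = 147/21 = 7.

7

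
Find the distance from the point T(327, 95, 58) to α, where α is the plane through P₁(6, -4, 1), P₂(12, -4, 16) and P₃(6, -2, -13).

7

P₁P₂ = (6, 0, 15) and P₁P₃ = (0, 2, -14), so a normal is n = P₁P₂ × P₁P₃ = (-30, 84, 12).
n = (-30, 84, 12); n·P − (-504) = -630; |n| = 90; distance = 630/90 = 7.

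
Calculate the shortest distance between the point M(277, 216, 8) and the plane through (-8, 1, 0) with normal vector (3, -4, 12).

The plane has equation n·(r − (-8, 1, 0)) = 0, i.e. n·r = -28.
d = |3·277 + (-4)·216 + 12·8 − (-28)| / √(9 + 16 + 144) = |91| / 13 = 7.

7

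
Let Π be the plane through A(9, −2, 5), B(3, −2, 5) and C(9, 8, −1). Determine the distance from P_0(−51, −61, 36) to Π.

11√34/17

AB = (−6, 0, 0) and AC = (0, 10, −6), so a normal is n = AB × AC = (0, −36, −60).
n = (0, −36, −60); n·P − (-228) = 264; |n| = 12√34; distance = 264/(12√34) = 11√34/17.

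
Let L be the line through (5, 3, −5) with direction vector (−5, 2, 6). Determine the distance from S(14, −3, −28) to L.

√61

Direction vector d = (−5, 2, 6).
AP = (9, −6, −23); AP·d = -195, |AP|² = 646, |d|² = 65.
distance² = |AP|² − (AP·d)²/|d|² = 646 − 38025/65 = 61, so the distance is √61.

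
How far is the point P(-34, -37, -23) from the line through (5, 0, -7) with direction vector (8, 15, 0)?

√545

Direction vector d = (8, 15, 0).
AP = (-39, -37, -16), and AP × d = (240, -128, -289).
|AP × d|² = 157505 and |d|² = 289, so the distance is √(157505/289) = √545.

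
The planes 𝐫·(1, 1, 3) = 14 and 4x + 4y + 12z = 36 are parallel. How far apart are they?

Divide the second equation by 4 to match normals: x + y + 3z = 9.
With common normal n = (1, 1, 3) (|n| = √11), the distance is |14 − 9|/|n| = 5/√11.

5/√11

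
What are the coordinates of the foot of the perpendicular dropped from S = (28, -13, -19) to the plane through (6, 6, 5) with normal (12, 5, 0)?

(16, -18, -19)

n = (12, 5, 0), |n|² = 169, and n·S − 102 = 169.
t = 169/169 = 1, so the foot is S − t·n = (28, -13, -19) − 1·(12, 5, 0) = (16, -18, -19).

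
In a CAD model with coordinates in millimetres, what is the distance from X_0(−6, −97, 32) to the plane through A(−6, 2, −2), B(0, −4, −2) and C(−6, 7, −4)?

28√33/33

AB = (6, −6, 0) and AC = (0, 5, −2), so a normal is n = AB × AC = (12, 12, 30).
Then n·(−6, −97, 32) − (−108) = −168.
|n| = √(144 + 144 + 900) = 6√33, so the distance is |-168|/(6√33) = 28√33/33.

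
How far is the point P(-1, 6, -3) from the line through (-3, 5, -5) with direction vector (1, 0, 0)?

Direction vector d = (1, 0, 0).
AP = (2, 1, 2), and AP × d = (0, 2, -1).
|AP × d|² = 5 and |d|² = 1, so the distance is √5.

√5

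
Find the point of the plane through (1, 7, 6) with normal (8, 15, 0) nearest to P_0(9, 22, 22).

(1, 7, 22)

n = (8, 15, 0), |n|² = 289, and n·P_0 − 113 = 289.
t = 289/289 = 1, so the foot is P_0 − t·n = (9, 22, 22) − 1·(8, 15, 0) = (1, 7, 22).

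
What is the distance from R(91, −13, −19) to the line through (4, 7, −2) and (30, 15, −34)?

√4289

A direction vector is d = (26, 8, −32).
AP = (87, −20, −17), and AP × d = (776, 2342, 1216).
|AP × d|² = 7565796 and |d|² = 1764, so the distance is √(7565796/1764) = √4289.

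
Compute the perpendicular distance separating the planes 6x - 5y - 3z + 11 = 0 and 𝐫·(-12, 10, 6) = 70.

Divide the second equation by -2 to match normals: 6x - 5y - 3z = -35.
With common normal n = (6, -5, -3) (|n| = √70), the distance is |(-11) − (-35)|/|n| = 24/√70 = 12√70/35.

24/√70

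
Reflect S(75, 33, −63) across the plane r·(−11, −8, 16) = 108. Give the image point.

(-35, -47, 97)

n = (−11, −8, 16), |n|² = 441, n·S − 108 = -2205, so t = -2205/441 = -5.
Foot F = S − (-5)·n = (20, −7, 17); the reflection is 2F − S = (−35, −47, 97).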